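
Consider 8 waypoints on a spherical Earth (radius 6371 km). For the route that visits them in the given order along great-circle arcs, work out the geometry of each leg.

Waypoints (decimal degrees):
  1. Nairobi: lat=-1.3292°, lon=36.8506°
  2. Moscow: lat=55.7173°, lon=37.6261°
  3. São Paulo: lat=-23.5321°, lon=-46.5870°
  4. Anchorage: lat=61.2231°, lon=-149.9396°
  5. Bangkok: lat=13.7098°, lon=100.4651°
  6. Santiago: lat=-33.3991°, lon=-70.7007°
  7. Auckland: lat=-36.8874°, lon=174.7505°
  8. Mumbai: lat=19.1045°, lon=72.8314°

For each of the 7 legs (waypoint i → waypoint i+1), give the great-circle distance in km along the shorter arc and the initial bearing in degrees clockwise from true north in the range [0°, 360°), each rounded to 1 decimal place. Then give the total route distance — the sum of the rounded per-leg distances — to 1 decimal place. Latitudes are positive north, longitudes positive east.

Leg 1: dist=6343.7 km, bearing=0.5°
Leg 2: dist=11801.2 km, bearing=251.7°
Leg 3: dist=12994.8 km, bearing=328.3°
Leg 4: dist=9683.2 km, bearing=293.6°
Leg 5: dist=17650.5 km, bearing=200.7°
Leg 6: dist=9669.8 km, bearing=226.8°
Leg 7: dist=12302.9 km, bearing=278.9°
Total: 80446.1 km

Leg 1: φ1=-0.0231989, φ2=0.9724503, Δφ=0.9956493, Δλ=0.0135350 rad; a=sin²(Δφ/2)+cosφ1·cosφ2·sin²(Δλ/2)=0.2280466858; c=2·atan2(√a, √(1-a))=0.995710721; dist=6371·c=6343.673 ≈ 6343.7 km; running total=6343.7 km
Leg 1 bearing: y=sinΔλ·cosφ2=0.00762373, x=cosφ1·sinφ2-sinφ1·cosφ2·cosΔλ=0.83911111; θ=atan2(y, x)=0.5205° ≈ 0.5°
Leg 2: φ1=0.9724503, φ2=-0.4107126, Δφ=-1.3831630, Δλ=-1.4697959 rad; a=sin²(Δφ/2)+cosφ1·cosφ2·sin²(Δλ/2)=0.6389134708; c=2·atan2(√a, √(1-a))=1.852327578; dist=6371·c=11801.179 ≈ 11801.2 km; running total=18144.9 km
Leg 2 bearing: y=sinΔλ·cosφ2=-0.91216414, x=cosφ1·sinφ2-sinφ1·cosφ2·cosΔλ=-0.30127857; θ=atan2(y, x)=-108.2779° <0 so +360° → 251.7221° ≈ 251.7°
Leg 3: φ1=-0.4107126, φ2=1.0685447, Δφ=1.4792573, Δλ=-1.8038432 rad; a=sin²(Δφ/2)+cosφ1·cosφ2·sin²(Δλ/2)=0.7259422244; c=2·atan2(√a, √(1-a))=2.039672968; dist=6371·c=12994.756 ≈ 12994.8 km; running total=31139.7 km
Leg 3 bearing: y=sinΔλ·cosφ2=-0.46838677, x=cosφ1·sinφ2-sinφ1·cosφ2·cosΔλ=0.75921952; θ=atan2(y, x)=-31.6718° <0 so +360° → 328.3282° ≈ 328.3°
Leg 4: φ1=1.0685447, φ2=0.2392811, Δφ=-0.8292635, Δλ=4.3703865 rad; a=sin²(Δφ/2)+cosφ1·cosφ2·sin²(Δλ/2)=0.4745574474; c=2·atan2(√a, √(1-a))=1.519889237; dist=6371·c=9683.214 ≈ 9683.2 km; running total=40822.9 km
Leg 4 bearing: y=sinΔλ·cosφ2=-0.91524364, x=cosφ1·sinφ2-sinφ1·cosφ2·cosΔλ=0.39967459; θ=atan2(y, x)=-66.4098° <0 so +360° → 293.5902° ≈ 293.6°
Leg 5: φ1=0.2392811, φ2=-0.5829243, Δφ=-0.8222054, Δλ=-2.9874068 rad; a=sin²(Δφ/2)+cosφ1·cosφ2·sin²(Δλ/2)=0.9659558316; c=2·atan2(√a, √(1-a))=2.770444837; dist=6371·c=17650.504 ≈ 17650.5 km; running total=58473.4 km
Leg 5 bearing: y=sinΔλ·cosφ2=-0.12821366, x=cosφ1·sinφ2-sinφ1·cosφ2·cosΔλ=-0.33926672; θ=atan2(y, x)=-159.2977° <0 so +360° → 200.7023° ≈ 200.7°
Leg 6: φ1=-0.5829243, φ2=-0.6438066, Δφ=-0.0608823, Δλ=4.2839316 rad; a=sin²(Δφ/2)+cosφ1·cosφ2·sin²(Δλ/2)=0.4735031729; c=2·atan2(√a, √(1-a))=1.517777837; dist=6371·c=9669.763 ≈ 9669.8 km; running total=68143.2 km
Leg 6 bearing: y=sinΔλ·cosφ2=-0.72751944, x=cosφ1·sinφ2-sinφ1·cosφ2·cosΔλ=-0.68403738; θ=atan2(y, x)=-133.2356° <0 so +360° → 226.7644° ≈ 226.8°
Leg 7: φ1=-0.6438066, φ2=0.3334364, Δφ=0.9772430, Δλ=-1.7788239 rad; a=sin²(Δφ/2)+cosφ1·cosφ2·sin²(Δλ/2)=0.6762718683; c=2·atan2(√a, √(1-a))=1.931084305; dist=6371·c=12302.938 ≈ 12302.9 km; running total=80446.1 km
Leg 7 bearing: y=sinΔλ·cosφ2=-0.92455085, x=cosφ1·sinφ2-sinφ1·cosφ2·cosΔλ=0.14463280; θ=atan2(y, x)=-81.1090° <0 so +360° → 278.8910° ≈ 278.9°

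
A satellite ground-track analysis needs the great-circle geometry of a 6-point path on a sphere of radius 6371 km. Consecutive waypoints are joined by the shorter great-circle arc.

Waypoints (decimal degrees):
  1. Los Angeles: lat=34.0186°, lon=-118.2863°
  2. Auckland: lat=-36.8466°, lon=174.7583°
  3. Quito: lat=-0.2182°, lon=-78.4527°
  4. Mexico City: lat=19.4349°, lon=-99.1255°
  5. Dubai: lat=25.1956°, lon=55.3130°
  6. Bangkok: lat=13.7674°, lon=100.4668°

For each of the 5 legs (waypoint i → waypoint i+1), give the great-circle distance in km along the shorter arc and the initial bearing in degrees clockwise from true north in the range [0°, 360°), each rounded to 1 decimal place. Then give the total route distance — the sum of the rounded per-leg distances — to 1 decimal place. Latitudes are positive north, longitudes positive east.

Leg 1: dist=10491.3 km, bearing=227.6°
Leg 2: dist=11478.7 km, bearing=100.4°
Leg 3: dist=3139.4 km, bearing=315.3°
Leg 4: dist=14334.4 km, bearing=30.1°
Leg 5: dist=4876.5 km, bearing=96.3°
Total: 44320.3 km

Leg 1: φ1=0.5937366, φ2=-0.6430945, Δφ=-1.2368311, Δλ=5.1145931 rad; a=sin²(Δφ/2)+cosφ1·cosφ2·sin²(Δλ/2)=0.5379265655; c=2·atan2(√a, √(1-a))=1.646722386; dist=6371·c=10491.268 ≈ 10491.3 km; running total=10491.3 km
Leg 1 bearing: y=sinΔλ·cosφ2=-0.73638478, x=cosφ1·sinφ2-sinφ1·cosφ2·cosΔλ=-0.67229737; θ=atan2(y, x)=-132.3951° <0 so +360° → 227.6049° ≈ 227.6°
Leg 2: φ1=-0.6430945, φ2=-0.0038083, Δφ=0.6392862, Δλ=-4.4193657 rad; a=sin²(Δφ/2)+cosφ1·cosφ2·sin²(Δλ/2)=0.6144317173; c=2·atan2(√a, √(1-a))=1.801706295; dist=6371·c=11478.671 ≈ 11478.7 km; running total=21970.0 km
Leg 2 bearing: y=sinΔλ·cosφ2=0.95736803, x=cosφ1·sinφ2-sinφ1·cosφ2·cosΔλ=-0.17626114; θ=atan2(y, x)=100.4319° ≈ 100.4°
Leg 3: φ1=-0.0038083, φ2=0.3392030, Δφ=0.3430113, Δλ=-0.3608084 rad; a=sin²(Δφ/2)+cosφ1·cosφ2·sin²(Δλ/2)=0.0594864170; c=2·atan2(√a, √(1-a))=0.492767200; dist=6371·c=3139.420 ≈ 3139.4 km; running total=25109.4 km
Leg 3 bearing: y=sinΔλ·cosφ2=-0.33291509, x=cosφ1·sinφ2-sinφ1·cosφ2·cosΔλ=0.33609326; θ=atan2(y, x)=-44.7278° <0 so +360° → 315.2722° ≈ 315.3°
Leg 4: φ1=0.3392030, φ2=0.4397462, Δφ=0.1005432, Δλ=2.6954603 rad; a=sin²(Δφ/2)+cosφ1·cosφ2·sin²(Δλ/2)=0.8140666720; c=2·atan2(√a, √(1-a))=2.249948234; dist=6371·c=14334.420 ≈ 14334.4 km; running total=39443.8 km
Leg 4 bearing: y=sinΔλ·cosφ2=0.39042858, x=cosφ1·sinφ2-sinφ1·cosφ2·cosΔλ=0.67306317; θ=atan2(y, x)=30.1170° ≈ 30.1°
Leg 5: φ1=0.4397462, φ2=0.2402865, Δφ=-0.1994597, Δλ=0.7880825 rad; a=sin²(Δφ/2)+cosφ1·cosφ2·sin²(Δλ/2)=0.1394548207; c=2·atan2(√a, √(1-a))=0.765421544; dist=6371·c=4876.501 ≈ 4876.5 km; running total=44320.3 km
Leg 5 bearing: y=sinΔλ·cosφ2=0.68863258, x=cosφ1·sinφ2-sinφ1·cosφ2·cosΔλ=-0.07624869; θ=atan2(y, x)=96.3183° ≈ 96.3°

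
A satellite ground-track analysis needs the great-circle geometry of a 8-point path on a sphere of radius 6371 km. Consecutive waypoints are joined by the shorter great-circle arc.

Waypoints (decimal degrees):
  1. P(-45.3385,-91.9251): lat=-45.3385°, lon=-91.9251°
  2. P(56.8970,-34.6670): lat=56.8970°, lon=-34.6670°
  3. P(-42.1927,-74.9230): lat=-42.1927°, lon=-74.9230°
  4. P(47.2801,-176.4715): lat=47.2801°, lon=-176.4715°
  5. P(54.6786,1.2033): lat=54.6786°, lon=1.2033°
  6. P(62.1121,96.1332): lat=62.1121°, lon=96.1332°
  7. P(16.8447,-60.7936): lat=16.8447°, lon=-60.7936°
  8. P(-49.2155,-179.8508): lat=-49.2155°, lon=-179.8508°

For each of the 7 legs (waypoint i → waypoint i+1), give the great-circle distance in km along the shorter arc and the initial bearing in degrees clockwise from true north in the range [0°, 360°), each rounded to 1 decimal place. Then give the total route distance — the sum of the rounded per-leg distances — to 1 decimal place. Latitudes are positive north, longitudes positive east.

Leg 1: φ1=-0.7913061, φ2=0.9930400, Δφ=1.7843461, Δλ=0.9993424 rad; a=sin²(Δφ/2)+cosφ1·cosφ2·sin²(Δλ/2)=0.6940968357; c=2·atan2(√a, √(1-a))=1.969467069; dist=6371·c=12547.475 ≈ 12547.5 km; running total=12547.5 km
Leg 1 bearing: y=sinΔλ·cosφ2=0.45937171, x=cosφ1·sinφ2-sinφ1·cosφ2·cosΔλ=0.79892635; θ=atan2(y, x)=29.8983° ≈ 29.9°
Leg 2: φ1=0.9930400, φ2=-0.7364015, Δφ=-1.7294415, Δλ=-0.7025997 rad; a=sin²(Δφ/2)+cosφ1·cosφ2·sin²(Δλ/2)=0.6269060743; c=2·atan2(√a, √(1-a))=1.827415766; dist=6371·c=11642.466 ≈ 11642.5 km; running total=24190.0 km
Leg 2 bearing: y=sinΔλ·cosφ2=-0.47876612, x=cosφ1·sinφ2-sinφ1·cosφ2·cosΔλ=-0.84045368; θ=atan2(y, x)=-150.3319° <0 so +360° → 209.6681° ≈ 209.7°
Leg 3: φ1=-0.7364015, φ2=0.8251934, Δφ=1.5615950, Δλ=-1.7723557 rad; a=sin²(Δφ/2)+cosφ1·cosφ2·sin²(Δλ/2)=0.7970275260; c=2·atan2(√a, √(1-a))=2.206886777; dist=6371·c=14060.076 ≈ 14060.1 km; running total=38250.1 km
Leg 3 bearing: y=sinΔλ·cosφ2=-0.66468077, x=cosφ1·sinφ2-sinφ1·cosφ2·cosΔλ=0.45309830; θ=atan2(y, x)=-55.7186° <0 so +360° → 304.2814° ≈ 304.3°
Leg 4: φ1=0.8251934, φ2=0.9543216, Δφ=0.1291282, Δλ=3.1010103 rad; a=sin²(Δφ/2)+cosφ1·cosφ2·sin²(Δλ/2)=0.3962352428; c=2·atan2(√a, √(1-a))=1.361747515; dist=6371·c=8675.693 ≈ 8675.7 km; running total=46925.8 km
Leg 4 bearing: y=sinΔλ·cosφ2=0.02345678, x=cosφ1·sinφ2-sinφ1·cosφ2·cosΔλ=0.97794748; θ=atan2(y, x)=1.3740° ≈ 1.4°
Leg 5: φ1=0.9543216, φ2=1.0840607, Δφ=0.1297390, Δλ=1.6568393 rad; a=sin²(Δφ/2)+cosφ1·cosφ2·sin²(Δλ/2)=0.1510379319; c=2·atan2(√a, √(1-a))=0.798301496; dist=6371·c=5085.979 ≈ 5086.0 km; running total=52011.8 km
Leg 5 bearing: y=sinΔλ·cosφ2=0.46601279, x=cosφ1·sinφ2-sinφ1·cosφ2·cosΔλ=0.54381429; θ=atan2(y, x)=40.5944° ≈ 40.6°
Leg 6: φ1=1.0840607, φ2=0.2939955, Δφ=-0.7900652, Δλ=-2.7388893 rad; a=sin²(Δφ/2)+cosφ1·cosφ2·sin²(Δλ/2)=0.5778686729; c=2·atan2(√a, √(1-a))=1.727170190; dist=6371·c=11003.801 ≈ 11003.8 km; running total=63015.6 km
Leg 6 bearing: y=sinΔλ·cosφ2=-0.37509156, x=cosφ1·sinφ2-sinφ1·cosφ2·cosΔλ=0.91381191; θ=atan2(y, x)=-22.3166° <0 so +360° → 337.6834° ≈ 337.7°
Leg 7: φ1=0.2939955, φ2=-0.8589725, Δφ=-1.1529680, Δλ=-2.0779401 rad; a=sin²(Δφ/2)+cosφ1·cosφ2·sin²(Δλ/2)=0.7615277053; c=2·atan2(√a, √(1-a))=2.121228256; dist=6371·c=13514.345 ≈ 13514.3 km; running total=76529.9 km
Leg 7 bearing: y=sinΔλ·cosφ2=-0.57099897, x=cosφ1·sinφ2-sinφ1·cosφ2·cosΔλ=-0.63275052; θ=atan2(y, x)=-137.9367° <0 so +360° → 222.0633° ≈ 222.1°

Leg 1: dist=12547.5 km, bearing=29.9°
Leg 2: dist=11642.5 km, bearing=209.7°
Leg 3: dist=14060.1 km, bearing=304.3°
Leg 4: dist=8675.7 km, bearing=1.4°
Leg 5: dist=5086.0 km, bearing=40.6°
Leg 6: dist=11003.8 km, bearing=337.7°
Leg 7: dist=13514.3 km, bearing=222.1°
Total: 76529.9 km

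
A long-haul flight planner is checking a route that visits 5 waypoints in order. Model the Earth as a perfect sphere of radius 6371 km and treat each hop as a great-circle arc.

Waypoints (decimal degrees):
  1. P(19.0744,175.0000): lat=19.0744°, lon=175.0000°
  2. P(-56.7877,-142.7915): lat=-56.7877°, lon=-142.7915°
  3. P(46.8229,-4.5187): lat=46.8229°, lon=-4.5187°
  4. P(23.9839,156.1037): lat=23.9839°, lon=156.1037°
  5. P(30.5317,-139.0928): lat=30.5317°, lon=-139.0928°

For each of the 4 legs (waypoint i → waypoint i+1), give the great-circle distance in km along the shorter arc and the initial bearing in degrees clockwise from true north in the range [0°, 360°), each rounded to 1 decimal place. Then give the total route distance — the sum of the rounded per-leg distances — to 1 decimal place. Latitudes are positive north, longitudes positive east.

Leg 1: φ1=0.3329111, φ2=-0.9911323, Δφ=-1.3240434, Δλ=-5.5465080 rad; a=sin²(Δφ/2)+cosφ1·cosφ2·sin²(Δλ/2)=0.4449862580; c=2·atan2(√a, √(1-a))=1.460545625; dist=6371·c=9305.136 ≈ 9305.1 km; running total=9305.1 km
Leg 1 bearing: y=sinΔλ·cosφ2=0.36799034, x=cosφ1·sinφ2-sinφ1·cosφ2·cosΔλ=-0.92329684; θ=atan2(y, x)=158.2697° ≈ 158.3°
Leg 2: φ1=-0.9911323, φ2=0.8172138, Δφ=1.8083461, Δλ=2.4133156 rad; a=sin²(Δφ/2)+cosφ1·cosφ2·sin²(Δλ/2)=0.9449184092; c=2·atan2(√a, √(1-a))=2.667783736; dist=6371·c=16996.450 ≈ 16996.5 km; running total=26301.6 km
Leg 2 bearing: y=sinΔλ·cosφ2=0.45543014, x=cosφ1·sinφ2-sinφ1·cosφ2·cosΔλ=-0.02781763; θ=atan2(y, x)=93.4953° ≈ 93.5°
Leg 3: φ1=0.8172138, φ2=0.4185980, Δφ=-0.3986157, Δλ=2.8033897 rad; a=sin²(Δφ/2)+cosφ1·cosφ2·sin²(Δλ/2)=0.6466699116; c=2·atan2(√a, √(1-a))=1.868514810; dist=6371·c=11904.308 ≈ 11904.3 km; running total=38205.9 km
Leg 3 bearing: y=sinΔλ·cosφ2=0.30314530, x=cosφ1·sinφ2-sinφ1·cosφ2·cosΔλ=0.90667231; θ=atan2(y, x)=18.4873° ≈ 18.5°
Leg 4: φ1=0.4185980, φ2=0.5328787, Δφ=0.1142807, Δλ=-5.1521509 rad; a=sin²(Δφ/2)+cosφ1·cosφ2·sin²(Δλ/2)=0.2292330840; c=2·atan2(√a, √(1-a))=0.998535772; dist=6371·c=6361.671 ≈ 6361.7 km; running total=44567.6 km
Leg 4 bearing: y=sinΔλ·cosφ2=0.77939358, x=cosφ1·sinφ2-sinφ1·cosφ2·cosΔλ=0.31509802; θ=atan2(y, x)=67.9872° ≈ 68.0°

Leg 1: dist=9305.1 km, bearing=158.3°
Leg 2: dist=16996.5 km, bearing=93.5°
Leg 3: dist=11904.3 km, bearing=18.5°
Leg 4: dist=6361.7 km, bearing=68.0°
Total: 44567.6 km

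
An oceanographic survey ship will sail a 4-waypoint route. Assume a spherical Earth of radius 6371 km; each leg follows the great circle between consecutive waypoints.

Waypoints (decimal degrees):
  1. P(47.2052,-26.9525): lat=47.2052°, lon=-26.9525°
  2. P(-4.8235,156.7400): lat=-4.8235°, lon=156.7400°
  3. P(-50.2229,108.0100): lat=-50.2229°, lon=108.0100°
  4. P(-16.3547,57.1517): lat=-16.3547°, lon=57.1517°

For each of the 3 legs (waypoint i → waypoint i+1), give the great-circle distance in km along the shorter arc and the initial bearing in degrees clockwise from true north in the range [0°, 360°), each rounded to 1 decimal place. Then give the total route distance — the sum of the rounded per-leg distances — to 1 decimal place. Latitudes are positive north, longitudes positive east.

Leg 1: dist=15289.2 km, bearing=354.5°
Leg 2: dist=6780.4 km, bearing=213.4°
Leg 3: dist=5876.4 km, bearing=291.0°
Total: 27946.0 km

Leg 1: φ1=0.8238862, φ2=-0.0841860, Δφ=-0.9080721, Δλ=3.2060389 rad; a=sin²(Δφ/2)+cosφ1·cosφ2·sin²(Δλ/2)=0.8686326618; c=2·atan2(√a, √(1-a))=2.399809940; dist=6371·c=15289.189 ≈ 15289.2 km; running total=15289.2 km
Leg 1 bearing: y=sinΔλ·cosφ2=-0.06417360, x=cosφ1·sinφ2-sinφ1·cosφ2·cosΔλ=0.67254858; θ=atan2(y, x)=-5.4506° <0 so +360° → 354.5494° ≈ 354.5°
Leg 2: φ1=-0.0841860, φ2=-0.8765550, Δφ=-0.7923690, Δλ=-0.8504989 rad; a=sin²(Δφ/2)+cosφ1·cosφ2·sin²(Δλ/2)=0.2574258710; c=2·atan2(√a, √(1-a))=1.064263619; dist=6371·c=6780.424 ≈ 6780.4 km; running total=22069.6 km
Leg 2 bearing: y=sinΔλ·cosφ2=-0.48088177, x=cosφ1·sinφ2-sinφ1·cosφ2·cosΔλ=-0.73033136; θ=atan2(y, x)=-146.6374° <0 so +360° → 213.3626° ≈ 213.4°
Leg 3: φ1=-0.8765550, φ2=-0.2854434, Δφ=0.5911116, Δλ=-0.8876448 rad; a=sin²(Δφ/2)+cosφ1·cosφ2·sin²(Δλ/2)=0.1980325031; c=2·atan2(√a, √(1-a))=0.922367349; dist=6371·c=5876.402 ≈ 5876.4 km; running total=27946.0 km
Leg 3 bearing: y=sinΔλ·cosφ2=-0.74420453, x=cosφ1·sinφ2-sinφ1·cosφ2·cosΔλ=0.28534564; θ=atan2(y, x)=-69.0220° <0 so +360° → 290.9780° ≈ 291.0°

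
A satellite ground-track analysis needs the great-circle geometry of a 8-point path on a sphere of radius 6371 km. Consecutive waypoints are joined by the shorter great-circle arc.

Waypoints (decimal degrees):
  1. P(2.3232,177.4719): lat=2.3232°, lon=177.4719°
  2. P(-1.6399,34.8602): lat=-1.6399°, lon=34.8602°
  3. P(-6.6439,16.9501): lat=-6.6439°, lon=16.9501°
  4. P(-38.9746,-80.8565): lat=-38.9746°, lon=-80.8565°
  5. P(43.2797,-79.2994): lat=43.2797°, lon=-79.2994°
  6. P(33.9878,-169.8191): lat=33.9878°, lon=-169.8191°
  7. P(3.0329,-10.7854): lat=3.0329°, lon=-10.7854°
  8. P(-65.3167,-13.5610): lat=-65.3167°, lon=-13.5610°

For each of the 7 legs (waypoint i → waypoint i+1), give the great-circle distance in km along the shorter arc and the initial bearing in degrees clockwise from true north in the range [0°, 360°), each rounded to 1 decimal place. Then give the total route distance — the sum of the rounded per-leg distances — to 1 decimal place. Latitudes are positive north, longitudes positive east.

Leg 1: dist=15859.6 km, bearing=270.3°
Leg 2: dist=2062.1 km, bearing=253.8°
Leg 3: dist=10212.2 km, bearing=230.4°
Leg 4: dist=9147.6 km, bearing=1.1°
Leg 5: dist=7539.5 km, bearing=296.4°
Leg 6: dist=15349.2 km, bearing=32.3°
Leg 7: dist=7603.5 km, bearing=181.2°
Total: 67773.7 km

Leg 1: φ1=0.0405475, φ2=-0.0286217, Δφ=-0.0691691, Δλ=-2.4890437 rad; a=sin²(Δφ/2)+cosφ1·cosφ2·sin²(Δλ/2)=0.8973602393; c=2·atan2(√a, √(1-a))=2.489343252; dist=6371·c=15859.606 ≈ 15859.6 km; running total=15859.6 km
Leg 1 bearing: y=sinΔλ·cosφ2=-0.60696491, x=cosφ1·sinφ2-sinφ1·cosφ2·cosΔλ=0.00360030; θ=atan2(y, x)=-89.6601° <0 so +360° → 270.3399° ≈ 270.3°
Leg 2: φ1=-0.0286217, φ2=-0.1159579, Δφ=-0.0873363, Δλ=-0.3125902 rad; a=sin²(Δφ/2)+cosφ1·cosφ2·sin²(Δλ/2)=0.0259630148; c=2·atan2(√a, √(1-a))=0.323671881; dist=6371·c=2062.114 ≈ 2062.1 km; running total=17921.7 km
Leg 2 bearing: y=sinΔλ·cosφ2=-0.30545915, x=cosφ1·sinφ2-sinφ1·cosφ2·cosΔλ=-0.08860279; θ=atan2(y, x)=-106.1756° <0 so +360° → 253.8244° ≈ 253.8°
Leg 3: φ1=-0.1159579, φ2=-0.6802351, Δφ=-0.5642772, Δλ=-1.7070472 rad; a=sin²(Δφ/2)+cosφ1·cosφ2·sin²(Δλ/2)=0.5160584215; c=2·atan2(√a, √(1-a))=1.602918694; dist=6371·c=10212.195 ≈ 10212.2 km; running total=28133.9 km
Leg 3 bearing: y=sinΔλ·cosφ2=-0.77021985, x=cosφ1·sinφ2-sinφ1·cosφ2·cosΔλ=-0.63696930; θ=atan2(y, x)=-129.5906° <0 so +360° → 230.4094° ≈ 230.4°
Leg 4: φ1=-0.6802351, φ2=0.7553733, Δφ=1.4356084, Δλ=0.0271765 rad; a=sin²(Δφ/2)+cosφ1·cosφ2·sin²(Δλ/2)=0.4327162130; c=2·atan2(√a, √(1-a))=1.435819273; dist=6371·c=9147.605 ≈ 9147.6 km; running total=37281.5 km
Leg 4 bearing: y=sinΔλ·cosφ2=0.01978250, x=cosφ1·sinφ2-sinφ1·cosφ2·cosΔλ=0.99070693; θ=atan2(y, x)=1.1439° ≈ 1.1°
Leg 5: φ1=0.7553733, φ2=0.5931990, Δφ=-0.1621742, Δλ=-1.5798668 rad; a=sin²(Δφ/2)+cosφ1·cosφ2·sin²(Δλ/2)=0.3111178519; c=2·atan2(√a, √(1-a))=1.183415846; dist=6371·c=7539.542 ≈ 7539.5 km; running total=44821.0 km
Leg 5 bearing: y=sinΔλ·cosφ2=-0.82912251, x=cosφ1·sinφ2-sinφ1·cosφ2·cosΔλ=0.41212861; θ=atan2(y, x)=-63.5696° <0 so +360° → 296.4304° ≈ 296.4°
Leg 6: φ1=0.5931990, φ2=0.0529341, Δφ=-0.5402649, Δλ=2.7756617 rad; a=sin²(Δφ/2)+cosφ1·cosφ2·sin²(Δλ/2)=0.8717986678; c=2·atan2(√a, √(1-a))=2.409230888; dist=6371·c=15349.210 ≈ 15349.2 km; running total=60170.2 km
Leg 6 bearing: y=sinΔλ·cosφ2=0.35731759, x=cosφ1·sinφ2-sinφ1·cosφ2·cosΔλ=0.56514347; θ=atan2(y, x)=32.3035° ≈ 32.3°
Leg 7: φ1=0.0529341, φ2=-1.1399915, Δφ=-1.1929256, Δλ=-0.0484434 rad; a=sin²(Δφ/2)+cosφ1·cosφ2·sin²(Δλ/2)=0.3157734698; c=2·atan2(√a, √(1-a))=1.193451865; dist=6371·c=7603.482 ≈ 7603.5 km; running total=67773.7 km
Leg 7 bearing: y=sinΔλ·cosφ2=-0.02022214, x=cosφ1·sinφ2-sinφ1·cosφ2·cosΔλ=-0.92942639; θ=atan2(y, x)=-178.7536° <0 so +360° → 181.2464° ≈ 181.2°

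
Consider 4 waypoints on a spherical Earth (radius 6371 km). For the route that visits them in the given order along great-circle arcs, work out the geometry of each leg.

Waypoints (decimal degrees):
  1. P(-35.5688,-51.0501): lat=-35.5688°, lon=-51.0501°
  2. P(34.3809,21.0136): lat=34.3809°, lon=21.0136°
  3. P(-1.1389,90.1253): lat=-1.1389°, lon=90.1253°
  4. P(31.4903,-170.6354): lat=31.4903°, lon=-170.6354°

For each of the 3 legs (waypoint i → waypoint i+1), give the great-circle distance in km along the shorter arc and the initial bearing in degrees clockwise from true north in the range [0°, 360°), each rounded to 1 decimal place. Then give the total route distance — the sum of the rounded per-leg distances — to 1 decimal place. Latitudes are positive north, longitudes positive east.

Leg 1: dist=10785.0 km, bearing=52.3°
Leg 2: dist=8179.7 km, bearing=103.1°
Leg 3: dist=10949.2 km, bearing=58.3°
Total: 29913.9 km

Leg 1: φ1=-0.6207927, φ2=0.6000599, Δφ=1.2208526, Δλ=1.2577488 rad; a=sin²(Δφ/2)+cosφ1·cosφ2·sin²(Δλ/2)=0.5608661282; c=2·atan2(√a, √(1-a))=1.692831259; dist=6371·c=10785.028 ≈ 10785.0 km; running total=10785.0 km
Leg 1 bearing: y=sinΔλ·cosφ2=0.78519170, x=cosφ1·sinφ2-sinφ1·cosφ2·cosΔλ=0.60716987; θ=atan2(y, x)=52.2861° ≈ 52.3°
Leg 2: φ1=0.6000599, φ2=-0.0198776, Δφ=-0.6199375, Δλ=1.2062267 rad; a=sin²(Δφ/2)+cosφ1·cosφ2·sin²(Δλ/2)=0.3585115125; c=2·atan2(√a, √(1-a))=1.283899793; dist=6371·c=8179.726 ≈ 8179.7 km; running total=18964.7 km
Leg 2 bearing: y=sinΔλ·cosφ2=0.93409273, x=cosφ1·sinφ2-sinφ1·cosφ2·cosΔλ=-0.21770346; θ=atan2(y, x)=103.1194° ≈ 103.1°
Leg 3: φ1=-0.0198776, φ2=0.5496094, Δφ=0.5694870, Δλ=-4.5511328 rad; a=sin²(Δφ/2)+cosφ1·cosφ2·sin²(Δλ/2)=0.5736339995; c=2·atan2(√a, √(1-a))=1.718601910; dist=6371·c=10949.213 ≈ 10949.2 km; running total=29913.9 km
Leg 3 bearing: y=sinΔλ·cosφ2=0.84166562, x=cosφ1·sinφ2-sinφ1·cosφ2·cosΔλ=0.51952971; θ=atan2(y, x)=58.3145° ≈ 58.3°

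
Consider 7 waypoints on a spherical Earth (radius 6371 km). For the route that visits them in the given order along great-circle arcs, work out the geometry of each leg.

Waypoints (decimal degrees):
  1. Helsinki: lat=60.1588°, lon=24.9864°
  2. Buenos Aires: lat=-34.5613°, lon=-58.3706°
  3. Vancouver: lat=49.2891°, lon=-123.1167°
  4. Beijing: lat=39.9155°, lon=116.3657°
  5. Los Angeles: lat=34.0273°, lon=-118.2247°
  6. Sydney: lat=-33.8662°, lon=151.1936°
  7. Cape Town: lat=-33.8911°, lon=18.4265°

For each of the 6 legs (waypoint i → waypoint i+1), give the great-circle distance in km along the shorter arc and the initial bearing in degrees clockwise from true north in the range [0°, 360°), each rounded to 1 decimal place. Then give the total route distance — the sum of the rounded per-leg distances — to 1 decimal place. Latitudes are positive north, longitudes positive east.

Leg 1: dist=12943.3 km, bearing=246.0°
Leg 2: dist=11295.9 km, bearing=323.0°
Leg 3: dist=8513.6 km, bearing=317.2°
Leg 4: dist=10066.5 km, bearing=42.5°
Leg 5: dist=12074.8 km, bearing=241.2°
Leg 6: dist=11013.8 km, bearing=218.1°
Total: 65907.9 km

Leg 1: φ1=1.0499691, φ2=-0.6032085, Δφ=-1.6531776, Δλ=-1.4548541 rad; a=sin²(Δφ/2)+cosφ1·cosφ2·sin²(Δλ/2)=0.7223325694; c=2·atan2(√a, √(1-a))=2.031596697; dist=6371·c=12943.303 ≈ 12943.3 km; running total=12943.3 km
Leg 1 bearing: y=sinΔλ·cosφ2=-0.81799080, x=cosφ1·sinφ2-sinφ1·cosφ2·cosΔλ=-0.36491638; θ=atan2(y, x)=-114.0423° <0 so +360° → 245.9577° ≈ 246.0°
Leg 2: φ1=-0.6032085, φ2=0.8602571, Δφ=1.4634656, Δλ=-1.1300326 rad; a=sin²(Δφ/2)+cosφ1·cosφ2·sin²(Δλ/2)=0.6004259632; c=2·atan2(√a, √(1-a))=1.773023819; dist=6371·c=11295.935 ≈ 11295.9 km; running total=24239.2 km
Leg 2 bearing: y=sinΔλ·cosφ2=-0.58990525, x=cosφ1·sinφ2-sinφ1·cosφ2·cosΔλ=0.78209353; θ=atan2(y, x)=-37.0259° <0 so +360° → 322.9741° ≈ 323.0°
Leg 3: φ1=0.8602571, φ2=0.6966569, Δφ=-0.1636002, Δλ=4.1797564 rad; a=sin²(Δφ/2)+cosφ1·cosφ2·sin²(Δλ/2)=0.3838265851; c=2·atan2(√a, √(1-a))=1.336306474; dist=6371·c=8513.609 ≈ 8513.6 km; running total=32752.8 km
Leg 3 bearing: y=sinΔλ·cosφ2=-0.66074272, x=cosφ1·sinφ2-sinφ1·cosφ2·cosΔλ=0.71374646; θ=atan2(y, x)=-42.7916° <0 so +360° → 317.2084° ≈ 317.2°
Leg 4: φ1=0.6966569, φ2=0.5938884, Δφ=-0.1027685, Δλ=-4.0943749 rad; a=sin²(Δφ/2)+cosφ1·cosφ2·sin²(Δλ/2)=0.5046246887; c=2·atan2(√a, √(1-a))=1.580045836; dist=6371·c=10066.472 ≈ 10066.5 km; running total=42819.3 km
Leg 4 bearing: y=sinΔλ·cosφ2=0.67547386, x=cosφ1·sinφ2-sinφ1·cosφ2·cosΔλ=0.73732592; θ=atan2(y, x)=42.4932° ≈ 42.5°
Leg 5: φ1=0.5938884, φ2=-0.5910767, Δφ=-1.1849651, Δλ=4.7022364 rad; a=sin²(Δφ/2)+cosφ1·cosφ2·sin²(Δλ/2)=0.6594099223; c=2·atan2(√a, √(1-a))=1.895280421; dist=6371·c=12074.832 ≈ 12074.8 km; running total=54894.1 km
Leg 5 bearing: y=sinΔλ·cosφ2=-0.83029837, x=cosφ1·sinφ2-sinφ1·cosφ2·cosΔλ=-0.45711981; θ=atan2(y, x)=-118.8349° <0 so +360° → 241.1651° ≈ 241.2°
Leg 6: φ1=-0.5910767, φ2=-0.5915113, Δφ=-0.0004346, Δλ=-2.3172230 rad; a=sin²(Δφ/2)+cosφ1·cosφ2·sin²(Δλ/2)=0.5786451151; c=2·atan2(√a, √(1-a))=1.728742451; dist=6371·c=11013.818 ≈ 11013.8 km; running total=65907.9 km
Leg 6 bearing: y=sinΔλ·cosφ2=-0.60939212, x=cosφ1·sinφ2-sinφ1·cosφ2·cosΔλ=-0.77711069; θ=atan2(y, x)=-141.8973° <0 so +360° → 218.1027° ≈ 218.1°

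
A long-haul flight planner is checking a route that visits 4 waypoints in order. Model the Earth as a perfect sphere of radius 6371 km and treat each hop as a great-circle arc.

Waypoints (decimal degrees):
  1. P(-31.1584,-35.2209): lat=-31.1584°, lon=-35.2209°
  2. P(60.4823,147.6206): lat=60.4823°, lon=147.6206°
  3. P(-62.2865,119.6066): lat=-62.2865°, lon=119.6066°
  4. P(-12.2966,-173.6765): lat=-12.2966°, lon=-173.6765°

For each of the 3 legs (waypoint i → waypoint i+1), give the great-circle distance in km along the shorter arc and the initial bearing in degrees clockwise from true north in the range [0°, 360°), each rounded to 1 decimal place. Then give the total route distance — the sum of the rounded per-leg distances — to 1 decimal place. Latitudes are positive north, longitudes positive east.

Leg 1: dist=16747.7 km, bearing=357.1°
Leg 2: dist=13856.8 km, bearing=195.4°
Leg 3: dist=7605.6 km, bearing=74.9°
Total: 38210.1 km

Leg 1: φ1=-0.5438167, φ2=1.0556153, Δφ=1.5994319, Δλ=3.1911862 rad; a=sin²(Δφ/2)+cosφ1·cosφ2·sin²(Δλ/2)=0.9356733390; c=2·atan2(√a, √(1-a))=2.628736576; dist=6371·c=16747.681 ≈ 16747.7 km; running total=16747.7 km
Leg 1 bearing: y=sinΔλ·cosφ2=-0.02442434, x=cosφ1·sinφ2-sinφ1·cosφ2·cosΔλ=0.49005961; θ=atan2(y, x)=-2.8532° <0 so +360° → 357.1468° ≈ 357.1°
Leg 2: φ1=1.0556153, φ2=-1.0871045, Δφ=-2.1427198, Δλ=-0.4889365 rad; a=sin²(Δφ/2)+cosφ1·cosφ2·sin²(Δλ/2)=0.7840482768; c=2·atan2(√a, √(1-a))=2.174987409; dist=6371·c=13856.845 ≈ 13856.8 km; running total=30604.5 km
Leg 2 bearing: y=sinΔλ·cosφ2=-0.21842838, x=cosφ1·sinφ2-sinφ1·cosφ2·cosΔλ=-0.79344524; θ=atan2(y, x)=-164.6082° <0 so +360° → 195.3918° ≈ 195.4°
Leg 3: φ1=-1.0871045, φ2=-0.2146162, Δφ=0.8724883, Δλ=-5.1187557 rad; a=sin²(Δφ/2)+cosφ1·cosφ2·sin²(Δλ/2)=0.3159267205; c=2·atan2(√a, √(1-a))=1.193781540; dist=6371·c=7605.582 ≈ 7605.6 km; running total=38210.1 km
Leg 3 bearing: y=sinΔλ·cosφ2=0.89748954, x=cosφ1·sinφ2-sinφ1·cosφ2·cosΔλ=0.24285931; θ=atan2(y, x)=74.8585° ≈ 74.9°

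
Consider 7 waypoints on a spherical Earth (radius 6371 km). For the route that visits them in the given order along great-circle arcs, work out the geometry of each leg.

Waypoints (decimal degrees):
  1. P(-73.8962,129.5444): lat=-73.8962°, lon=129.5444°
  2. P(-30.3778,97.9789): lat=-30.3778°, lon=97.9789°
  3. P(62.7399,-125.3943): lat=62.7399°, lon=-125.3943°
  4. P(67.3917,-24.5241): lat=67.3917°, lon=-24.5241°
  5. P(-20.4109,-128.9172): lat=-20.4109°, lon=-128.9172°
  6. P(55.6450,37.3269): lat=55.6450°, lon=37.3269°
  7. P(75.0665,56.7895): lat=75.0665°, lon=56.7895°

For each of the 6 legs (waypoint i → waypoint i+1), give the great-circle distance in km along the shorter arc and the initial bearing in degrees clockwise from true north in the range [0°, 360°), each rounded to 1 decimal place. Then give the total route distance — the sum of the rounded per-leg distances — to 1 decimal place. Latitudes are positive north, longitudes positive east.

Leg 1: dist=5158.3 km, bearing=321.4°
Leg 2: dist=15284.5 km, bearing=27.7°
Leg 3: dist=4231.5 km, bearing=37.8°
Leg 4: dist=12709.5 km, bearing=275.1°
Leg 5: dist=15932.7 km, bearing=13.0°
Leg 6: dist=2313.5 km, bearing=14.0°
Total: 55630.0 km

Leg 1: φ1=-1.2897320, φ2=-0.5301926, Δφ=0.7595394, Δλ=-0.5509219 rad; a=sin²(Δφ/2)+cosφ1·cosφ2·sin²(Δλ/2)=0.1551262808; c=2·atan2(√a, √(1-a))=0.809656150; dist=6371·c=5158.319 ≈ 5158.3 km; running total=5158.3 km
Leg 1 bearing: y=sinΔλ·cosφ2=-0.45160518, x=cosφ1·sinφ2-sinφ1·cosφ2·cosΔλ=0.56595162; θ=atan2(y, x)=-38.5884° <0 so +360° → 321.4116° ≈ 321.4°
Leg 2: φ1=-0.5301926, φ2=1.0950178, Δφ=1.6252105, Δλ=-3.8985978 rad; a=sin²(Δφ/2)+cosφ1·cosφ2·sin²(Δλ/2)=0.8683829104; c=2·atan2(√a, √(1-a))=2.399070894; dist=6371·c=15284.481 ≈ 15284.5 km; running total=20442.8 km
Leg 2 bearing: y=sinΔλ·cosφ2=0.31455142, x=cosφ1·sinφ2-sinφ1·cosφ2·cosΔλ=0.59852613; θ=atan2(y, x)=27.7239° ≈ 27.7°
Leg 3: φ1=1.0950178, φ2=1.1762071, Δφ=0.0811892, Δλ=1.7605171 rad; a=sin²(Δφ/2)+cosφ1·cosφ2·sin²(Δλ/2)=0.1062901805; c=2·atan2(√a, √(1-a))=0.664184656; dist=6371·c=4231.520 ≈ 4231.5 km; running total=24674.3 km
Leg 3 bearing: y=sinΔλ·cosφ2=0.37753122, x=cosφ1·sinφ2-sinφ1·cosφ2·cosΔλ=0.48727866; θ=atan2(y, x)=37.7676° ≈ 37.8°
Leg 4: φ1=1.1762071, φ2=-0.3562374, Δφ=-1.5324445, Δλ=-1.8220033 rad; a=sin²(Δφ/2)+cosφ1·cosφ2·sin²(Δλ/2)=0.7057548252; c=2·atan2(√a, √(1-a))=1.994906169; dist=6371·c=12709.547 ≈ 12709.5 km; running total=37383.8 km
Leg 4 bearing: y=sinΔλ·cosφ2=-0.90779937, x=cosφ1·sinφ2-sinφ1·cosφ2·cosΔλ=0.08099453; θ=atan2(y, x)=-84.9015° <0 so +360° → 275.0985° ≈ 275.1°
Leg 5: φ1=-0.3562374, φ2=0.9711885, Δφ=1.3274259, Δλ=2.9015069 rad; a=sin²(Δφ/2)+cosφ1·cosφ2·sin²(Δλ/2)=0.9008159456; c=2·atan2(√a, √(1-a))=2.500816316; dist=6371·c=15932.701 ≈ 15932.7 km; running total=53316.5 km
Leg 5 bearing: y=sinΔλ·cosφ2=0.13418706, x=cosφ1·sinφ2-sinφ1·cosφ2·cosΔλ=0.58256343; θ=atan2(y, x)=12.9712° ≈ 13.0°
Leg 6: φ1=0.9711885, φ2=1.3101576, Δφ=0.3389691, Δλ=0.3396865 rad; a=sin²(Δφ/2)+cosφ1·cosφ2·sin²(Δλ/2)=0.0326058396; c=2·atan2(√a, √(1-a))=0.363133665; dist=6371·c=2313.525 ≈ 2313.5 km; running total=55630.0 km
Leg 6 bearing: y=sinΔλ·cosφ2=0.08586270, x=cosφ1·sinφ2-sinφ1·cosφ2·cosΔλ=0.34467143; θ=atan2(y, x)=13.9885° ≈ 14.0°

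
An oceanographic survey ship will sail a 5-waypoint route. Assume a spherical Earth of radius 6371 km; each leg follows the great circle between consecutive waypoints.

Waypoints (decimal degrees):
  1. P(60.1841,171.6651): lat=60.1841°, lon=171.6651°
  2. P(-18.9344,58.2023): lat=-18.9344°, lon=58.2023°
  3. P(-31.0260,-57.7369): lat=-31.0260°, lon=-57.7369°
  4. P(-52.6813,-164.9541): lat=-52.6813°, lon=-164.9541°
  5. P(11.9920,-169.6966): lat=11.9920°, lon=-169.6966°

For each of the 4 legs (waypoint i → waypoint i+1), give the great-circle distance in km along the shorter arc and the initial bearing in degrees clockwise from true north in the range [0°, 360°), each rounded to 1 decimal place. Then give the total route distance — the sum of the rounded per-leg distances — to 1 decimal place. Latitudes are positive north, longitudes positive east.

Leg 1: φ1=1.0504107, φ2=-0.3304676, Δφ=-1.3808783, Δλ=-1.9802994 rad; a=sin²(Δφ/2)+cosφ1·cosφ2·sin²(Δλ/2)=0.7343941876; c=2·atan2(√a, √(1-a))=2.058714919; dist=6371·c=13116.073 ≈ 13116.1 km; running total=13116.1 km
Leg 1 bearing: y=sinΔλ·cosφ2=-0.86768331, x=cosφ1·sinφ2-sinφ1·cosφ2·cosΔλ=0.16541807; θ=atan2(y, x)=-79.2065° <0 so +360° → 280.7935° ≈ 280.8°
Leg 2: φ1=-0.3304676, φ2=-0.5415059, Δφ=-0.2110382, Δλ=-2.0235208 rad; a=sin²(Δφ/2)+cosφ1·cosφ2·sin²(Δλ/2)=0.5936533425; c=2·atan2(√a, √(1-a))=1.759215911; dist=6371·c=11207.965 ≈ 11208.0 km; running total=24324.1 km
Leg 2 bearing: y=sinΔλ·cosφ2=-0.77060492, x=cosφ1·sinφ2-sinφ1·cosφ2·cosΔλ=-0.60916686; θ=atan2(y, x)=-128.3265° <0 so +360° → 231.6735° ≈ 231.7°
Leg 3: φ1=-0.5415059, φ2=-0.9194621, Δφ=-0.3779563, Δλ=-1.8712932 rad; a=sin²(Δφ/2)+cosφ1·cosφ2·sin²(Δλ/2)=0.3719334844; c=2·atan2(√a, √(1-a))=1.311776674; dist=6371·c=8357.329 ≈ 8357.3 km; running total=32681.4 km
Leg 3 bearing: y=sinΔλ·cosφ2=-0.57908175, x=cosφ1·sinφ2-sinφ1·cosφ2·cosΔλ=-0.77398979; θ=atan2(y, x)=-143.1970° <0 so +360° → 216.8030° ≈ 216.8°
Leg 4: φ1=-0.9194621, φ2=0.2092999, Δφ=1.1287620, Δλ=-0.0827722 rad; a=sin²(Δφ/2)+cosφ1·cosφ2·sin²(Δλ/2)=0.2871255862; c=2·atan2(√a, √(1-a))=1.131007023; dist=6371·c=7205.646 ≈ 7205.6 km; running total=39887.0 km
Leg 4 bearing: y=sinΔλ·cosφ2=-0.08087345, x=cosφ1·sinφ2-sinφ1·cosφ2·cosΔλ=0.90121996; θ=atan2(y, x)=-5.1279° <0 so +360° → 354.8721° ≈ 354.9°

Leg 1: dist=13116.1 km, bearing=280.8°
Leg 2: dist=11208.0 km, bearing=231.7°
Leg 3: dist=8357.3 km, bearing=216.8°
Leg 4: dist=7205.6 km, bearing=354.9°
Total: 39887.0 km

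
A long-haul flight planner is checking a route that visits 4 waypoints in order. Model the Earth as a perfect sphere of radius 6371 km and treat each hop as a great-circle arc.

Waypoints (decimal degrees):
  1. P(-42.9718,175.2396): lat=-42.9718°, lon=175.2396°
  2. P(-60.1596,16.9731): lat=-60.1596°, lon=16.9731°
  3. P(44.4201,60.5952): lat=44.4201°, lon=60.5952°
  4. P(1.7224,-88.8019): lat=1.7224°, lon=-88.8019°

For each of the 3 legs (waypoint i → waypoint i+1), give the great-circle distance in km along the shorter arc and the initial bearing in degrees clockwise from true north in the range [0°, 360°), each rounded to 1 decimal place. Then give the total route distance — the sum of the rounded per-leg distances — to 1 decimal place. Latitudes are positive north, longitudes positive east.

Leg 1: dist=8377.5 km, bearing=191.0°
Leg 2: dist=12284.6 km, bearing=31.7°
Leg 3: dist=14055.1 km, bearing=320.8°
Total: 34717.2 km

Leg 1: φ1=-0.7499994, φ2=-1.0499831, Δφ=-0.2999837, Δλ=-2.7622715 rad; a=sin²(Δφ/2)+cosφ1·cosφ2·sin²(Δλ/2)=0.3734674541; c=2·atan2(√a, √(1-a))=1.314949158; dist=6371·c=8377.541 ≈ 8377.5 km; running total=8377.5 km
Leg 1 bearing: y=sinΔλ·cosφ2=-0.18425098, x=cosφ1·sinφ2-sinφ1·cosφ2·cosΔλ=-0.94974188; θ=atan2(y, x)=-169.0209° <0 so +360° → 190.9791° ≈ 191.0°
Leg 2: φ1=-1.0499831, φ2=0.7752770, Δφ=1.8252601, Δλ=0.7613493 rad; a=sin²(Δφ/2)+cosφ1·cosφ2·sin²(Δλ/2)=0.6749236932; c=2·atan2(√a, √(1-a))=1.928204517; dist=6371·c=12284.591 ≈ 12284.6 km; running total=20662.1 km
Leg 2 bearing: y=sinΔλ·cosφ2=0.49274449, x=cosφ1·sinφ2-sinφ1·cosφ2·cosΔλ=0.79674944; θ=atan2(y, x)=31.7344° ≈ 31.7°
Leg 3: φ1=0.7752770, φ2=0.0300616, Δφ=-0.7452154, Δλ=-2.6074713 rad; a=sin²(Δφ/2)+cosφ1·cosφ2·sin²(Δλ/2)=0.7967159358; c=2·atan2(√a, √(1-a))=2.206112307; dist=6371·c=14055.142 ≈ 14055.1 km; running total=34717.2 km
Leg 3 bearing: y=sinΔλ·cosφ2=-0.50885497, x=cosφ1·sinφ2-sinφ1·cosφ2·cosΔλ=0.62362267; θ=atan2(y, x)=-39.2133° <0 so +360° → 320.7867° ≈ 320.8°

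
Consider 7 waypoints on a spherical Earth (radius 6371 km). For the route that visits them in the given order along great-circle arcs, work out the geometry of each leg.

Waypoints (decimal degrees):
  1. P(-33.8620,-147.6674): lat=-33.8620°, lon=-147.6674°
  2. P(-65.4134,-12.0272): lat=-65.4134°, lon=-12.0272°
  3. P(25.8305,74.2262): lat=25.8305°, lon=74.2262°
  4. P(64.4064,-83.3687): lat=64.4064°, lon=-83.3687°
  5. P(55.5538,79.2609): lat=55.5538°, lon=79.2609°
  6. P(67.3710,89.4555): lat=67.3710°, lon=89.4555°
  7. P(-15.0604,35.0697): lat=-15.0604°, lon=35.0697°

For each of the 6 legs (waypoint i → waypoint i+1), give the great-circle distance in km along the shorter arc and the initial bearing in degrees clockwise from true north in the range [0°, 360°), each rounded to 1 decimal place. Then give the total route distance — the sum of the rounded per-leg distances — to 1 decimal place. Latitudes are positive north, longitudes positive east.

Leg 1: dist=8334.1 km, bearing=162.5°
Leg 2: dist=12434.1 km, bearing=75.4°
Leg 3: dist=9794.2 km, bearing=350.5°
Leg 4: dist=6593.9 km, bearing=11.3°
Leg 5: dist=1416.9 km, bearing=18.0°
Leg 6: dist=10157.1 km, bearing=231.7°
Total: 48730.3 km

Leg 1: φ1=-0.5910034, φ2=-1.1416792, Δφ=-0.5506758, Δλ=2.3673681 rad; a=sin²(Δφ/2)+cosφ1·cosφ2·sin²(Δλ/2)=0.3701705206; c=2·atan2(√a, √(1-a))=1.308127295; dist=6371·c=8334.079 ≈ 8334.1 km; running total=8334.1 km
Leg 1 bearing: y=sinΔλ·cosφ2=0.29089898, x=cosφ1·sinφ2-sinφ1·cosφ2·cosΔλ=-0.92084473; θ=atan2(y, x)=162.4684° ≈ 162.5°
Leg 2: φ1=-1.1416792, φ2=0.4508273, Δφ=1.5925065, Δλ=1.5054058 rad; a=sin²(Δφ/2)+cosφ1·cosφ2·sin²(Δλ/2)=0.6858674070; c=2·atan2(√a, √(1-a))=1.951673379; dist=6371·c=12434.111 ≈ 12434.1 km; running total=20768.2 km
Leg 2 bearing: y=sinΔλ·cosφ2=0.89816330, x=cosφ1·sinφ2-sinφ1·cosφ2·cosΔλ=0.23476781; θ=atan2(y, x)=75.3514° ≈ 75.4°
Leg 3: φ1=0.4508273, φ2=1.1241037, Δφ=0.6732765, Δλ=-2.7505499 rad; a=sin²(Δφ/2)+cosφ1·cosφ2·sin²(Δλ/2)=0.4832569089; c=2·atan2(√a, √(1-a))=1.537303883; dist=6371·c=9794.163 ≈ 9794.2 km; running total=30562.4 km
Leg 3 bearing: y=sinΔλ·cosφ2=-0.16465224, x=cosφ1·sinφ2-sinφ1·cosφ2·cosΔλ=0.98578310; θ=atan2(y, x)=-9.4824° <0 so +360° → 350.5176° ≈ 350.5°
Leg 4: φ1=1.1241037, φ2=0.9695967, Δφ=-0.1545070, Δλ=2.8384220 rad; a=sin²(Δφ/2)+cosφ1·cosφ2·sin²(Δλ/2)=0.2447291430; c=2·atan2(√a, √(1-a))=1.034981647; dist=6371·c=6593.868 ≈ 6593.9 km; running total=37156.3 km
Leg 4 bearing: y=sinΔλ·cosφ2=0.16886822, x=cosφ1·sinφ2-sinφ1·cosφ2·cosΔλ=0.84310775; θ=atan2(y, x)=11.3260° ≈ 11.3°
Leg 5: φ1=0.9695967, φ2=1.1758458, Δφ=0.2062490, Δλ=0.1779293 rad; a=sin²(Δφ/2)+cosφ1·cosφ2·sin²(Δλ/2)=0.0123149936; c=2·atan2(√a, √(1-a))=0.222403968; dist=6371·c=1416.936 ≈ 1416.9 km; running total=38573.2 km
Leg 5 bearing: y=sinΔλ·cosφ2=0.06809989, x=cosφ1·sinφ2-sinφ1·cosφ2·cosΔλ=0.20979929; θ=atan2(y, x)=17.9832° ≈ 18.0°
Leg 6: φ1=1.1758458, φ2=-0.2628536, Δφ=-1.4386993, Δλ=-0.9492113 rad; a=sin²(Δφ/2)+cosφ1·cosφ2·sin²(Δλ/2)=0.5117364489; c=2·atan2(√a, √(1-a))=1.594271381; dist=6371·c=10157.103 ≈ 10157.1 km; running total=48730.3 km
Leg 6 bearing: y=sinΔλ·cosφ2=-0.78503340, x=cosφ1·sinφ2-sinφ1·cosφ2·cosΔλ=-0.61900855; θ=atan2(y, x)=-128.2562° <0 so +360° → 231.7438° ≈ 231.7°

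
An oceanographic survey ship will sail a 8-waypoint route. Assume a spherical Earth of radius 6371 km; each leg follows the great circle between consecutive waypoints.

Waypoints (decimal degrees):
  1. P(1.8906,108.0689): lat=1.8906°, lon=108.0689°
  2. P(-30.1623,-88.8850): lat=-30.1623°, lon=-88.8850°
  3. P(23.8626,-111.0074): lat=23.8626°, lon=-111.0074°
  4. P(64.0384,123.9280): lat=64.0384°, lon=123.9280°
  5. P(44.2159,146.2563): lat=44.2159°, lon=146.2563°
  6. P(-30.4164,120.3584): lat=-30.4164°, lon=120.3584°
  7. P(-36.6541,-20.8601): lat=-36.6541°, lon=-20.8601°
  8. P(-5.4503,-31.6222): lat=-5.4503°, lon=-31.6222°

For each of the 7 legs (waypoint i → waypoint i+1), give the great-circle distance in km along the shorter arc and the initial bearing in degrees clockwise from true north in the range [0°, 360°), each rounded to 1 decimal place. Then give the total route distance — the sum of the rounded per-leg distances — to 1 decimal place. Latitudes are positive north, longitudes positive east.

Leg 1: φ1=0.0329972, φ2=-0.5264314, Δφ=-0.5594286, Δλ=-3.4374940 rad; a=sin²(Δφ/2)+cosφ1·cosφ2·sin²(Δλ/2)=0.9215779186; c=2·atan2(√a, √(1-a))=2.573922292; dist=6371·c=16398.459 ≈ 16398.5 km; running total=16398.5 km
Leg 1 bearing: y=sinΔλ·cosφ2=0.25212087, x=cosφ1·sinφ2-sinφ1·cosφ2·cosΔλ=-0.47489294; θ=atan2(y, x)=152.0361° ≈ 152.0°
Leg 2: φ1=-0.5264314, φ2=0.4164809, Δφ=0.9429124, Δλ=-0.3861087 rad; a=sin²(Δφ/2)+cosφ1·cosφ2·sin²(Δλ/2)=0.2353881906; c=2·atan2(√a, √(1-a))=1.013111046; dist=6371·c=6454.530 ≈ 6454.5 km; running total=22853.0 km
Leg 2 bearing: y=sinΔλ·cosφ2=-0.34439518, x=cosφ1·sinφ2-sinφ1·cosφ2·cosΔλ=0.77544459; θ=atan2(y, x)=-23.9473° <0 so +360° → 336.0527° ≈ 336.1°
Leg 3: φ1=0.4164809, φ2=1.1176809, Δφ=0.7012000, Δλ=4.1003963 rad; a=sin²(Δφ/2)+cosφ1·cosφ2·sin²(Δλ/2)=0.4331391492; c=2·atan2(√a, √(1-a))=1.436672860; dist=6371·c=9153.043 ≈ 9153.0 km; running total=32006.0 km
Leg 3 bearing: y=sinΔλ·cosφ2=-0.35831577, x=cosφ1·sinφ2-sinφ1·cosφ2·cosΔλ=0.92397420; θ=atan2(y, x)=-21.1962° <0 so +360° → 338.8038° ≈ 338.8°
Leg 4: φ1=1.1176809, φ2=0.7717130, Δφ=-0.3459679, Δλ=0.3897024 rad; a=sin²(Δφ/2)+cosφ1·cosφ2·sin²(Δλ/2)=0.0413885442; c=2·atan2(√a, √(1-a))=0.409743812; dist=6371·c=2610.478 ≈ 2610.5 km; running total=34616.5 km
Leg 4 bearing: y=sinΔλ·cosφ2=0.27229022, x=cosφ1·sinφ2-sinφ1·cosφ2·cosΔλ=-0.29079231; θ=atan2(y, x)=136.8820° ≈ 136.9°
Leg 5: φ1=0.7717130, φ2=-0.5308663, Δφ=-1.3025794, Δλ=-0.4520036 rad; a=sin²(Δφ/2)+cosφ1·cosφ2·sin²(Δλ/2)=0.3985291514; c=2·atan2(√a, √(1-a))=1.366435124; dist=6371·c=8705.558 ≈ 8705.6 km; running total=43322.1 km
Leg 5 bearing: y=sinΔλ·cosφ2=-0.37665580, x=cosφ1·sinφ2-sinφ1·cosφ2·cosΔλ=-0.90385014; θ=atan2(y, x)=-157.3773° <0 so +360° → 202.6227° ≈ 202.6°
Leg 6: φ1=-0.5308663, φ2=-0.6397347, Δφ=-0.1088684, Δλ=-2.4647278 rad; a=sin²(Δφ/2)+cosφ1·cosφ2·sin²(Δλ/2)=0.6185377744; c=2·atan2(√a, √(1-a))=1.810150797; dist=6371·c=11532.471 ≈ 11532.5 km; running total=54854.6 km
Leg 6 bearing: y=sinΔλ·cosφ2=-0.50249360, x=cosφ1·sinφ2-sinφ1·cosφ2·cosΔλ=-0.83144174; θ=atan2(y, x)=-148.8527° <0 so +360° → 211.1473° ≈ 211.1°
Leg 7: φ1=-0.6397347, φ2=-0.0951257, Δφ=0.5446090, Δλ=-0.1878341 rad; a=sin²(Δφ/2)+cosφ1·cosφ2·sin²(Δλ/2)=0.0793585816; c=2·atan2(√a, √(1-a))=0.571144460; dist=6371·c=3638.761 ≈ 3638.8 km; running total=58493.4 km
Leg 7 bearing: y=sinΔλ·cosφ2=-0.18588729, x=cosφ1·sinφ2-sinφ1·cosφ2·cosΔλ=0.50763087; θ=atan2(y, x)=-20.1120° <0 so +360° → 339.8880° ≈ 339.9°

Leg 1: dist=16398.5 km, bearing=152.0°
Leg 2: dist=6454.5 km, bearing=336.1°
Leg 3: dist=9153.0 km, bearing=338.8°
Leg 4: dist=2610.5 km, bearing=136.9°
Leg 5: dist=8705.6 km, bearing=202.6°
Leg 6: dist=11532.5 km, bearing=211.1°
Leg 7: dist=3638.8 km, bearing=339.9°
Total: 58493.4 km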